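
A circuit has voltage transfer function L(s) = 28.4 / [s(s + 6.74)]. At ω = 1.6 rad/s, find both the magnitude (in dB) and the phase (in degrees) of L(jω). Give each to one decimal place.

|j1.6 + 6.74| = √(1.6² + 6.74²) = 6.927
|j1.6| = 1.6
|L(j1.6)| = 28.4 / (6.927 × 1.6) = 2.5623
20 log₁₀(2.5623) = 8.17 dB
∠(j1.6 + 6.74) = arctan(1.6/6.74) = 13.35°
∠(j1.6) = 90.00°
∠L(j1.6) = − (13.35° + 90.00°) = -103.35°

|L| = 8.2 dB, ∠L = -103.4°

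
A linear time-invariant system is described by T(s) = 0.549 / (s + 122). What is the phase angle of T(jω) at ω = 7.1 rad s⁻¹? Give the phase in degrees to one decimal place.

∠(j7.1 + 122) = arctan(7.1/122) = 3.33°
∠T(j7.1) = −3.33° = -3.33°

-3.3 deg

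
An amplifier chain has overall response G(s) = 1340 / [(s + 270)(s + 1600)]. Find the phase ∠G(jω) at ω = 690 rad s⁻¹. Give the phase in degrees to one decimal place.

-92.0°

∠(j690 + 270) = arctan(690/270) = 68.63°
∠(j690 + 1600) = arctan(690/1600) = 23.33°
∠G(j690) = − (68.63° + 23.33°) = -91.96°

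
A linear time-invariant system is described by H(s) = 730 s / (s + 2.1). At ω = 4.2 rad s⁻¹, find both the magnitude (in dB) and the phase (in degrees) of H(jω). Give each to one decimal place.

|H| = 56.3 dB, ∠H = 26.6°

|j4.2| = 4.2
|j4.2 + 2.1| = √(4.2² + 2.1²) = 4.696
|H(j4.2)| = 730 × 4.2 / 4.696 = 652.93
20 log₁₀(652.93) = 56.30 dB
∠(j4.2) = 90.00°
∠(j4.2 + 2.1) = arctan(4.2/2.1) = 63.43°
∠H(j4.2) = 90.00° − 63.43° = 26.57°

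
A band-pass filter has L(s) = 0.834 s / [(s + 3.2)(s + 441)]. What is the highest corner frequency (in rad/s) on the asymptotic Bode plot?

441 rad/s

Break frequencies occur at each pole and zero magnitude: 3.2 rad/s, 441 rad/s.
The highest is 441 rad/s.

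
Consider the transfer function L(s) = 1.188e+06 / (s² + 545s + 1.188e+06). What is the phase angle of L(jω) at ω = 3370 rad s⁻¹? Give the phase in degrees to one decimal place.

∠[(j3370)² + 545(j3370) + 1.188e+06] = ∠[-1.0169e+07 + j1.8366e+06] = 169.76°
∠L(j3370) = −169.76° = -169.76°

-169.8°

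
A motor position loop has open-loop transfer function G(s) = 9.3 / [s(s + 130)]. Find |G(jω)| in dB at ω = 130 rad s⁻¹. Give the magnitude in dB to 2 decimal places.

|j130 + 130| = √(130² + 130²) = 183.8
|j130| = 130
|G(j130)| = 9.3 / (183.8 × 130) = 0.00038912
20 log₁₀(0.00038912) = -68.198 dB

-68.20 dB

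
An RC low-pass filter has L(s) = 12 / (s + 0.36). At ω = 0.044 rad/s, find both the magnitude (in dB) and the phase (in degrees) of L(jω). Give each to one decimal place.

|j0.044 + 0.36| = √(0.044² + 0.36²) = 0.3627
|L(j0.044)| = 12 / 0.3627 = 33.087
20 log₁₀(33.087) = 30.39 dB
∠(j0.044 + 0.36) = arctan(0.044/0.36) = 6.97°
∠L(j0.044) = −6.97° = -6.97°

|L| = 30.4 dB, ∠L = -7.0°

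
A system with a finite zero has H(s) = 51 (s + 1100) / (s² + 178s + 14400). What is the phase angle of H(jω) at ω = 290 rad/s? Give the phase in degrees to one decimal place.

-128.7 deg

∠(j290 + 1100) = arctan(290/1100) = 14.77°
∠[(j290)² + 178(j290) + 14400] = ∠[-69700 + j51620] = 143.48°
∠H(j290) = 14.77° − 143.48° = -128.71°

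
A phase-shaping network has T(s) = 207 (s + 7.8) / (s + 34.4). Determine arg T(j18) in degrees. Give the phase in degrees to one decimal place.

∠(j18 + 7.8) = arctan(18/7.8) = 66.57°
∠(j18 + 34.4) = arctan(18/34.4) = 27.62°
∠T(j18) = 66.57° − 27.62° = 38.95°

39.0°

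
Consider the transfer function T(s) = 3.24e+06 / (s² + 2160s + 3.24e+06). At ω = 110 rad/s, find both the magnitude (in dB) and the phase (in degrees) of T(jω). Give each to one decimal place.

|T| = 0.0 dB, ∠T = -4.2°

|(j110)² + 2160(j110) + 3.24e+06| = |3.2279e+06 + j2.376e+05| = 3.237e+06
|T(j110)| = 3.24e+06 / 3.237e+06 = 1.001
20 log₁₀(1.001) = 0.01 dB
∠[(j110)² + 2160(j110) + 3.24e+06] = ∠[3.2279e+06 + j2.376e+05] = 4.21°
∠T(j110) = −4.21° = -4.21°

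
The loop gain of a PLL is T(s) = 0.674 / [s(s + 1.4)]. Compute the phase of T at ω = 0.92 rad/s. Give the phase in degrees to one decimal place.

∠(j0.92 + 1.4) = arctan(0.92/1.4) = 33.31°
∠(j0.92) = 90.00°
∠T(j0.92) = − (33.31° + 90.00°) = -123.31°

-123.3°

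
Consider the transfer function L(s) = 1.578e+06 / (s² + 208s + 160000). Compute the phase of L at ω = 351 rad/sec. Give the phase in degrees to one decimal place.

-63.3°

∠[(j351)² + 208(j351) + 160000] = ∠[36799 + j73008] = 63.25°
∠L(j351) = −63.25° = -63.25°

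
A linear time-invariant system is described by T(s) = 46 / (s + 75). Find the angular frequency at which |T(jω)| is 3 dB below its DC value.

For a single-pole low-pass, the −3 dB point is at the pole: ω = 75 rad/sec.

75 rad/sec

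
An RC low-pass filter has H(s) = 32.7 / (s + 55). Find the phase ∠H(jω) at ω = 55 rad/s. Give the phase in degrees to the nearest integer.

-45°

∠(j55 + 55) = arctan(55/55) = 45.00°
∠H(j55) = −45.00° = -45.00°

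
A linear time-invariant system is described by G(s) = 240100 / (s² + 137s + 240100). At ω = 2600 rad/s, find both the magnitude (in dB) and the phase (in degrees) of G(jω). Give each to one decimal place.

|(j2600)² + 137(j2600) + 240100| = |-6.5199e+06 + j3.562e+05| = 6.53e+06
|G(j2600)| = 240100 / 6.53e+06 = 0.036771
20 log₁₀(0.036771) = -28.69 dB
∠[(j2600)² + 137(j2600) + 240100] = ∠[-6.5199e+06 + j3.562e+05] = 176.87°
∠G(j2600) = −176.87° = -176.87°

|G| = -28.7 dB, ∠G = -176.9°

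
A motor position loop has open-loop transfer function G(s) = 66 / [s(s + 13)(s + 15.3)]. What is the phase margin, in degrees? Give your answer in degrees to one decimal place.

Gain crossover: |G(jω)| = 1 at ω ≈ 0.332 rad/s.
∠G(j0.332) = −90° − arctan(0.332/13) − arctan(0.332/15.3) ≈ -92.70°
PM = 180° + (-92.70°) = 87.30°

87.3 deg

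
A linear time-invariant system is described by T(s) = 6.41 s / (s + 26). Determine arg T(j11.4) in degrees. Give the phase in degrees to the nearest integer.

∠(j11.4) = 90.00°
∠(j11.4 + 26) = arctan(11.4/26) = 23.68°
∠T(j11.4) = 90.00° − 23.68° = 66.32°

66°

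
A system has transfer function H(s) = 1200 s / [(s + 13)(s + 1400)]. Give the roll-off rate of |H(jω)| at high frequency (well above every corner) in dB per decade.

-20 dB/decade

With 1 zero and 2 poles, the high-frequency asymptotic slope is 20 × (1 − 2) = -20 dB/decade.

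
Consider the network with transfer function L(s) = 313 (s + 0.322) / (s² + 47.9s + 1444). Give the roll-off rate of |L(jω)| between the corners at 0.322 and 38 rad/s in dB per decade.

In this band the factors already past their corner are: zero at 0.322; net slope = 20 dB/decade.

20 dB/decade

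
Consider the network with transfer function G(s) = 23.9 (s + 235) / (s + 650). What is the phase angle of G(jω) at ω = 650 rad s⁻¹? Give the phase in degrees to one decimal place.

25.1°

∠(j650 + 235) = arctan(650/235) = 70.12°
∠(j650 + 650) = arctan(650/650) = 45.00°
∠G(j650) = 70.12° − 45.00° = 25.12°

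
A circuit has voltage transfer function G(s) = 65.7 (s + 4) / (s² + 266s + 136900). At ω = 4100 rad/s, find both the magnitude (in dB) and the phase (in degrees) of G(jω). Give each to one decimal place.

|j4100 + 4| = √(4100² + 4²) = 4100
|(j4100)² + 266(j4100) + 136900| = |-1.6673e+07 + j1.0906e+06| = 1.671e+07
|G(j4100)| = 65.7 × 4100 / 1.671e+07 = 0.016122
20 log₁₀(0.016122) = -35.85 dB
∠(j4100 + 4) = arctan(4100/4) = 89.94°
∠[(j4100)² + 266(j4100) + 136900] = ∠[-1.6673e+07 + j1.0906e+06] = 176.26°
∠G(j4100) = 89.94° − 176.26° = -86.31°

|G| = -35.9 dB, ∠G = -86.3°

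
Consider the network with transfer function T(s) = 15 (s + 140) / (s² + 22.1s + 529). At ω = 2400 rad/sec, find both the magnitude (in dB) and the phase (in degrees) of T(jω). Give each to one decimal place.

|j2400 + 140| = √(2400² + 140²) = 2404
|(j2400)² + 22.1(j2400) + 529| = |-5.7595e+06 + j53040| = 5.76e+06
|T(j2400)| = 15 × 2404 / 5.76e+06 = 0.0062609
20 log₁₀(0.0062609) = -44.07 dB
∠(j2400 + 140) = arctan(2400/140) = 86.66°
∠[(j2400)² + 22.1(j2400) + 529] = ∠[-5.7595e+06 + j53040] = 179.47°
∠T(j2400) = 86.66° − 179.47° = -92.81°

|T| = -44.1 dB, ∠T = -92.8°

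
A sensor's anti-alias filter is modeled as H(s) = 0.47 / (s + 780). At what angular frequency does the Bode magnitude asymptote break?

780 rad s⁻¹

The single real pole at s = −780 gives a corner at ω = 780 rad s⁻¹.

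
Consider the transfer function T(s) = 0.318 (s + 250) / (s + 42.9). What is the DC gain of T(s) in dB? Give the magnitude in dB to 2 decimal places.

T(0) = 0.318 × 250 / 42.9 = 1.8531
20 log₁₀(1.8531) = 5.358 dB

5.36 dB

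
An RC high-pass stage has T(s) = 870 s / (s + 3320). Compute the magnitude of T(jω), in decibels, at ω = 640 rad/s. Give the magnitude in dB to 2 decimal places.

44.33 dB

|j640| = 640
|j640 + 3320| = √(640² + 3320²) = 3381
|T(j640)| = 870 × 640 / 3381 = 164.68
20 log₁₀(164.68) = 44.333 dB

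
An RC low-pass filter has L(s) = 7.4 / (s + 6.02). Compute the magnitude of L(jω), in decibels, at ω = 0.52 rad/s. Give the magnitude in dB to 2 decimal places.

1.76 dB

|j0.52 + 6.02| = √(0.52² + 6.02²) = 6.042
|L(j0.52)| = 7.4 / 6.042 = 1.2247
20 log₁₀(1.2247) = 1.760 dB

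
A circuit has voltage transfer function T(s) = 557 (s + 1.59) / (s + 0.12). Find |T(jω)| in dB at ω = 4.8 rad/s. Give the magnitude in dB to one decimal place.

55.4 dB

|j4.8 + 1.59| = √(4.8² + 1.59²) = 5.056
|j4.8 + 0.12| = √(4.8² + 0.12²) = 4.801
|T(j4.8)| = 557 × 5.056 / 4.801 = 586.58
20 log₁₀(586.58) = 55.37 dB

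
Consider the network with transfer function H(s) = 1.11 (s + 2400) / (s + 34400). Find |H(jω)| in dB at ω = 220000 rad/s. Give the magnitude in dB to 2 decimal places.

|j220000 + 2400| = √(220000² + 2400²) = 2.2e+05
|j220000 + 34400| = √(220000² + 34400²) = 2.227e+05
|H(j220000)| = 1.11 × 2.2e+05 / 2.227e+05 = 1.0967
20 log₁₀(1.0967) = 0.802 dB

0.80 dB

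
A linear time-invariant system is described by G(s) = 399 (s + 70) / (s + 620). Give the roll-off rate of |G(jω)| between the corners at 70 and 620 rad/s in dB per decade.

20 dB/decade

In this band the factors already past their corner are: zero at 70; net slope = 20 dB/decade.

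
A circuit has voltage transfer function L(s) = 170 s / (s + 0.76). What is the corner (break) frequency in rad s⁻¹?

The single real pole at s = −0.76 gives a corner at ω = 0.76 rad s⁻¹.

0.76 rad s⁻¹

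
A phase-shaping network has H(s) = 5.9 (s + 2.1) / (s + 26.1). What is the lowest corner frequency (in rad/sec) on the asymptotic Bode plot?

Break frequencies occur at each pole and zero magnitude: 2.1 rad/sec, 26.1 rad/sec.
The lowest is 2.1 rad/sec.

2.1 rad/sec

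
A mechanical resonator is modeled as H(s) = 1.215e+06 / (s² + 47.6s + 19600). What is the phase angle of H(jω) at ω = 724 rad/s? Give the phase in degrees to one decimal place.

-176.1 deg

∠[(j724)² + 47.6(j724) + 19600] = ∠[-5.0458e+05 + j34462] = 176.09°
∠H(j724) = −176.09° = -176.09°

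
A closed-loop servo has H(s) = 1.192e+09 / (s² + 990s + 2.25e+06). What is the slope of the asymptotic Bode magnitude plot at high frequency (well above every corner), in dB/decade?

-40 dB/decade

With 0 zeros and 2 poles, the high-frequency asymptotic slope is 20 × (0 − 2) = -40 dB/decade.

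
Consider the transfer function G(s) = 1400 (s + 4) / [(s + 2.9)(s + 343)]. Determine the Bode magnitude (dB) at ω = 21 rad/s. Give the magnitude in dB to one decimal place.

12.3 dB

|j21 + 4| = √(21² + 4²) = 21.38
|j21 + 2.9| = √(21² + 2.9²) = 21.2
|j21 + 343| = √(21² + 343²) = 343.6
|G(j21)| = 1400 × 21.38 / (21.2 × 343.6) = 4.1083
20 log₁₀(4.1083) = 12.27 dB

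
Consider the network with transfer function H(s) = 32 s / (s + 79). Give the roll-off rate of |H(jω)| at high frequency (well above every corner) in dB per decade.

With 1 zero and 1 pole, the high-frequency asymptotic slope is 20 × (1 − 1) = 0 dB/decade.

0 dB/decade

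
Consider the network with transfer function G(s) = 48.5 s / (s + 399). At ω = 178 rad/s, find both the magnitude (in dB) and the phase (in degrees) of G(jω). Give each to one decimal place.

|G| = 25.9 dB, ∠G = 66.0°

|j178| = 178
|j178 + 399| = √(178² + 399²) = 436.9
|G(j178)| = 48.5 × 178 / 436.9 = 19.759
20 log₁₀(19.759) = 25.92 dB
∠(j178) = 90.00°
∠(j178 + 399) = arctan(178/399) = 24.04°
∠G(j178) = 90.00° − 24.04° = 65.96°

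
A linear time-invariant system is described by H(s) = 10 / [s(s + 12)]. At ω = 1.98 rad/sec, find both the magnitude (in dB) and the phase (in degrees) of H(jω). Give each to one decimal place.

|H| = -7.6 dB, ∠H = -99.4°

|j1.98 + 12| = √(1.98² + 12²) = 12.16
|j1.98| = 1.98
|H(j1.98)| = 10 / (12.16 × 1.98) = 0.41526
20 log₁₀(0.41526) = -7.63 dB
∠(j1.98 + 12) = arctan(1.98/12) = 9.37°
∠(j1.98) = 90.00°
∠H(j1.98) = − (9.37° + 90.00°) = -99.37°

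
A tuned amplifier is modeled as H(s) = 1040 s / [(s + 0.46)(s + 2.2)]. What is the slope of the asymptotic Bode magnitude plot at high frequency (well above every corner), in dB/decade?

-20 dB/decade

With 1 zero and 2 poles, the high-frequency asymptotic slope is 20 × (1 − 2) = -20 dB/decade.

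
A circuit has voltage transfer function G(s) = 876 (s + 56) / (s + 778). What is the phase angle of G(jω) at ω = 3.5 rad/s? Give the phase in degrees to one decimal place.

3.3 deg

∠(j3.5 + 56) = arctan(3.5/56) = 3.58°
∠(j3.5 + 778) = arctan(3.5/778) = 0.26°
∠G(j3.5) = 3.58° − 0.26° = 3.32°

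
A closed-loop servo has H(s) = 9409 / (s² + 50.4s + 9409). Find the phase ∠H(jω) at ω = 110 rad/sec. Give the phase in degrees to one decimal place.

-115.9 deg

∠[(j110)² + 50.4(j110) + 9409] = ∠[-2691 + j5544] = 115.89°
∠H(j110) = −115.89° = -115.89°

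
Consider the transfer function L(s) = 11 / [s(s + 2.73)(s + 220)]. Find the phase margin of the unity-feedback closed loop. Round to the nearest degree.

90°

Gain crossover: |L(jω)| = 1 at ω ≈ 0.0183 rad/s.
∠L(j0.0183) = −90° − arctan(0.0183/2.73) − arctan(0.0183/220) ≈ -90.39°
PM = 180° + (-90.39°) = 89.61°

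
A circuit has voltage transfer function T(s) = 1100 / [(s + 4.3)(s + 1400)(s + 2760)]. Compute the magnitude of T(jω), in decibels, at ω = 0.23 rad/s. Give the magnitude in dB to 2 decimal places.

|j0.23 + 4.3| = √(0.23² + 4.3²) = 4.306
|j0.23 + 1400| = √(0.23² + 1400²) = 1400
|j0.23 + 2760| = √(0.23² + 2760²) = 2760
|T(j0.23)| = 1100 / (4.306 × 1400 × 2760) = 6.611e-05
20 log₁₀(6.611e-05) = -83.595 dB

-83.59 dB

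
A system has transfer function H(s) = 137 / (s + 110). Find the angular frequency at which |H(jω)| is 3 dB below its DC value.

110 rad/s

For a single-pole low-pass, the −3 dB point is at the pole: ω = 110 rad/s.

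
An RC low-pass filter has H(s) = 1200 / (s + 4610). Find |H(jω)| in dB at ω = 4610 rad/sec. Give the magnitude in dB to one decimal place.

|j4610 + 4610| = √(4610² + 4610²) = 6520
|H(j4610)| = 1200 / 6520 = 0.18406
20 log₁₀(0.18406) = -14.70 dB

-14.7 dB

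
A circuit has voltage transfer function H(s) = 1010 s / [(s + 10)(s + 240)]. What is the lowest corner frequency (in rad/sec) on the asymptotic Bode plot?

10 rad/sec

Break frequencies occur at each pole and zero magnitude: 10 rad/sec, 240 rad/sec.
The lowest is 10 rad/sec.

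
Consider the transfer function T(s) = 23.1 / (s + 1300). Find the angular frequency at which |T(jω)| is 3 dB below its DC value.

For a single-pole low-pass, the −3 dB point is at the pole: ω = 1300 rad/s.

1300 rad/s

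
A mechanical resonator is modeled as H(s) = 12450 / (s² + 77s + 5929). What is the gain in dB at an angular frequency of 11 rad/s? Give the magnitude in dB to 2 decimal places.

|(j11)² + 77(j11) + 5929| = |5808 + j847| = 5869
|H(j11)| = 12450 / 5869 = 2.1212
20 log₁₀(2.1212) = 6.531 dB

6.53 dB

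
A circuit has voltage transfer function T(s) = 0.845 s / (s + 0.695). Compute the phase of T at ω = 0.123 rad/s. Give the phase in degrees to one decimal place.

80.0 deg

∠(j0.123) = 90.00°
∠(j0.123 + 0.695) = arctan(0.123/0.695) = 10.04°
∠T(j0.123) = 90.00° − 10.04° = 79.96°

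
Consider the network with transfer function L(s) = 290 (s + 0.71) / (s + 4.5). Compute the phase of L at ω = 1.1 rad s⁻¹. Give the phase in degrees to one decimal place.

∠(j1.1 + 0.71) = arctan(1.1/0.71) = 57.16°
∠(j1.1 + 4.5) = arctan(1.1/4.5) = 13.74°
∠L(j1.1) = 57.16° − 13.74° = 43.42°

43.4 deg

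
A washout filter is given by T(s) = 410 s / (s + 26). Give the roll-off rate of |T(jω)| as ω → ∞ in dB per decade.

0 dB/decade

With 1 zero and 1 pole, the high-frequency asymptotic slope is 20 × (1 − 1) = 0 dB/decade.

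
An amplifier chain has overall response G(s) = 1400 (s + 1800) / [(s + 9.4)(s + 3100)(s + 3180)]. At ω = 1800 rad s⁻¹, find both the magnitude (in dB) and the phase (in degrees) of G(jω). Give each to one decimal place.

|G| = -76.4 dB, ∠G = -104.4°

|j1800 + 1800| = √(1800² + 1800²) = 2546
|j1800 + 9.4| = √(1800² + 9.4²) = 1800
|j1800 + 3100| = √(1800² + 3100²) = 3585
|j1800 + 3180| = √(1800² + 3180²) = 3654
|G(j1800)| = 1400 × 2546 / (1800 × 3585 × 3654) = 0.00015115
20 log₁₀(0.00015115) = -76.41 dB
∠(j1800 + 1800) = arctan(1800/1800) = 45.00°
∠(j1800 + 9.4) = arctan(1800/9.4) = 89.70°
∠(j1800 + 3100) = arctan(1800/3100) = 30.14°
∠(j1800 + 3180) = arctan(1800/3180) = 29.51°
∠G(j1800) = 45.00° − (89.70° + 30.14° + 29.51°) = -104.35°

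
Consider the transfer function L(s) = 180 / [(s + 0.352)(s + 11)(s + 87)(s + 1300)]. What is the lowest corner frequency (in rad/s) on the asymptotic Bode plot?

0.352 rad/s

Break frequencies occur at each pole and zero magnitude: 0.352 rad/s, 11 rad/s, 87 rad/s, 1300 rad/s.
The lowest is 0.352 rad/s.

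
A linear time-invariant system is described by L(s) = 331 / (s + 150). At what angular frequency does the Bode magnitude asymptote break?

150 rad s⁻¹

The single real pole at s = −150 gives a corner at ω = 150 rad s⁻¹.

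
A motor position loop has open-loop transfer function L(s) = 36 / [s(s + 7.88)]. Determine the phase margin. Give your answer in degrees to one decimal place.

62.7°

Gain crossover: |L(jω)| = 1 at ω ≈ 4.06 rad/s.
∠L(j4.06) = −90° − arctan(4.06/7.88) ≈ -117.26°
PM = 180° + (-117.26°) = 62.74°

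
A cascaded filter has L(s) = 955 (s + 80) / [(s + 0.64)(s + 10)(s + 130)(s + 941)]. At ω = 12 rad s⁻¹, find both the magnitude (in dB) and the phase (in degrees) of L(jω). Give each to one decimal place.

|L| = -49.5 dB, ∠L = -134.6 deg

|j12 + 80| = √(12² + 80²) = 80.89
|j12 + 0.64| = √(12² + 0.64²) = 12.02
|j12 + 10| = √(12² + 10²) = 15.62
|j12 + 130| = √(12² + 130²) = 130.6
|j12 + 941| = √(12² + 941²) = 941.1
|L(j12)| = 955 × 80.89 / (12.02 × 15.62 × 130.6 × 941.1) = 0.0033498
20 log₁₀(0.0033498) = -49.50 dB
∠(j12 + 80) = arctan(12/80) = 8.53°
∠(j12 + 0.64) = arctan(12/0.64) = 86.95°
∠(j12 + 10) = arctan(12/10) = 50.19°
∠(j12 + 130) = arctan(12/130) = 5.27°
∠(j12 + 941) = arctan(12/941) = 0.73°
∠L(j12) = 8.53° − (86.95° + 50.19° + 5.27° + 0.73°) = -134.62°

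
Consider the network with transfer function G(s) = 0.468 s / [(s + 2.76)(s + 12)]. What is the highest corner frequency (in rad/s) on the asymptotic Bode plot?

12 rad/s

Break frequencies occur at each pole and zero magnitude: 2.76 rad/s, 12 rad/s.
The highest is 12 rad/s.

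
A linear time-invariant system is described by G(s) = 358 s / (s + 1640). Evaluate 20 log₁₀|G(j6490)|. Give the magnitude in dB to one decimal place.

50.8 dB

|j6490| = 6490
|j6490 + 1640| = √(6490² + 1640²) = 6694
|G(j6490)| = 358 × 6490 / 6694 = 347.09
20 log₁₀(347.09) = 50.81 dB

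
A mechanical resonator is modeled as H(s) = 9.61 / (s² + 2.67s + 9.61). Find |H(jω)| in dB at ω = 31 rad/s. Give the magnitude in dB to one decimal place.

-39.9 dB

|(j31)² + 2.67(j31) + 9.61| = |-951.39 + j82.77| = 955
|H(j31)| = 9.61 / 955 = 0.010063
20 log₁₀(0.010063) = -39.95 dB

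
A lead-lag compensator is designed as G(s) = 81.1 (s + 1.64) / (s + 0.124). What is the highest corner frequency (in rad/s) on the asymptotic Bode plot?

Break frequencies occur at each pole and zero magnitude: 0.124 rad/s, 1.64 rad/s.
The highest is 1.64 rad/s.

1.64 rad/s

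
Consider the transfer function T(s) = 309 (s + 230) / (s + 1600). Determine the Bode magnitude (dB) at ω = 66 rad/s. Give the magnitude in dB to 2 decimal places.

|j66 + 230| = √(66² + 230²) = 239.3
|j66 + 1600| = √(66² + 1600²) = 1601
|T(j66)| = 309 × 239.3 / 1601 = 46.172
20 log₁₀(46.172) = 33.288 dB

33.29 dB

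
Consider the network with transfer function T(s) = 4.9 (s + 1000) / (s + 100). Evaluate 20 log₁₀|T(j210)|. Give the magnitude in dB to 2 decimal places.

|j210 + 1000| = √(210² + 1000²) = 1022
|j210 + 100| = √(210² + 100²) = 232.6
|T(j210)| = 4.9 × 1022 / 232.6 = 21.526
20 log₁₀(21.526) = 26.659 dB

26.66 dB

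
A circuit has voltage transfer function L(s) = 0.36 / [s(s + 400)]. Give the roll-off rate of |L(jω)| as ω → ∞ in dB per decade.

With 0 zeros and 2 poles, the high-frequency asymptotic slope is 20 × (0 − 2) = -40 dB/decade.

-40 dB/decade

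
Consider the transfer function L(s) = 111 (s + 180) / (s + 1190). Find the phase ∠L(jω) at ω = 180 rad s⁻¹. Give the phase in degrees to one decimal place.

36.4°

∠(j180 + 180) = arctan(180/180) = 45.00°
∠(j180 + 1190) = arctan(180/1190) = 8.60°
∠L(j180) = 45.00° − 8.60° = 36.40°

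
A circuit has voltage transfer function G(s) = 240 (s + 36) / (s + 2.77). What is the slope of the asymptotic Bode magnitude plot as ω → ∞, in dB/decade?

0 dB/decade

With 1 zero and 1 pole, the high-frequency asymptotic slope is 20 × (1 − 1) = 0 dB/decade.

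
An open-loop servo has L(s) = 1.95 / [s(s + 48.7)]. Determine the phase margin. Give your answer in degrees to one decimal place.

90.0°

Gain crossover: |L(jω)| = 1 at ω ≈ 0.04 rad/s.
∠L(j0.04) = −90° − arctan(0.04/48.7) ≈ -90.05°
PM = 180° + (-90.05°) = 89.95°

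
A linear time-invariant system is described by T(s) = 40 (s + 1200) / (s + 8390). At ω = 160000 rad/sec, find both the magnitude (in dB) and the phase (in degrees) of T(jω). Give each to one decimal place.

|T| = 32.0 dB, ∠T = 2.6°

|j160000 + 1200| = √(160000² + 1200²) = 1.6e+05
|j160000 + 8390| = √(160000² + 8390²) = 1.602e+05
|T(j160000)| = 40 × 1.6e+05 / 1.602e+05 = 39.946
20 log₁₀(39.946) = 32.03 dB
∠(j160000 + 1200) = arctan(160000/1200) = 89.57°
∠(j160000 + 8390) = arctan(160000/8390) = 87.00°
∠T(j160000) = 89.57° − 87.00° = 2.57°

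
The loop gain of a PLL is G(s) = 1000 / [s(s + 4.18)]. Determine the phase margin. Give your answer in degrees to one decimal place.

7.6 deg

Gain crossover: |G(jω)| = 1 at ω ≈ 31.5 rad/sec.
∠G(j31.5) = −90° − arctan(31.5/4.18) ≈ -172.44°
PM = 180° + (-172.44°) = 7.56°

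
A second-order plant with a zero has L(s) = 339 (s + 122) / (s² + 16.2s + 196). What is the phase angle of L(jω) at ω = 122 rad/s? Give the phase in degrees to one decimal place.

∠(j122 + 122) = arctan(122/122) = 45.00°
∠[(j122)² + 16.2(j122) + 196] = ∠[-14688 + j1976.4] = 172.34°
∠L(j122) = 45.00° − 172.34° = -127.34°

-127.3°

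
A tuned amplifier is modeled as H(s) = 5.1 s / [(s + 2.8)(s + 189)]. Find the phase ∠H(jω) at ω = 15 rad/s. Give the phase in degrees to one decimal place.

6.0°

∠(j15) = 90.00°
∠(j15 + 2.8) = arctan(15/2.8) = 79.43°
∠(j15 + 189) = arctan(15/189) = 4.54°
∠H(j15) = 90.00° − (79.43° + 4.54°) = 6.04°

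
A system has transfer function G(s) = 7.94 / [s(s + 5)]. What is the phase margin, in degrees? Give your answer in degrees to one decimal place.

73.1°

Gain crossover: |G(jω)| = 1 at ω ≈ 1.52 rad/s.
∠G(j1.52) = −90° − arctan(1.52/5) ≈ -106.90°
PM = 180° + (-106.90°) = 73.10°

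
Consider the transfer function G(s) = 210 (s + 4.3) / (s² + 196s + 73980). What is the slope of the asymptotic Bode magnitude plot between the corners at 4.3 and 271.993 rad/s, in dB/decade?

20 dB/decade

In this band the factors already past their corner are: zero at 4.3; net slope = 20 dB/decade.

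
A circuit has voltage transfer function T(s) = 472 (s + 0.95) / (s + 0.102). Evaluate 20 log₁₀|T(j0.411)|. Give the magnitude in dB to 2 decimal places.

61.24 dB

|j0.411 + 0.95| = √(0.411² + 0.95²) = 1.035
|j0.411 + 0.102| = √(0.411² + 0.102²) = 0.4235
|T(j0.411)| = 472 × 1.035 / 0.4235 = 1153.7
20 log₁₀(1153.7) = 61.242 dB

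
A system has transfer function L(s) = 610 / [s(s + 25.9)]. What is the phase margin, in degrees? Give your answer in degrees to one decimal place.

Gain crossover: |L(jω)| = 1 at ω ≈ 19 rad/s.
∠L(j19) = −90° − arctan(19/25.9) ≈ -126.25°
PM = 180° + (-126.25°) = 53.75°

53.7°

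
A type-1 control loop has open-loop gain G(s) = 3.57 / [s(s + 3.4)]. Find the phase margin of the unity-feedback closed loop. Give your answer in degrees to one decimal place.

Gain crossover: |G(jω)| = 1 at ω ≈ 1.01 rad/sec.
∠G(j1.01) = −90° − arctan(1.01/3.4) ≈ -106.49°
PM = 180° + (-106.49°) = 73.51°

73.5 deg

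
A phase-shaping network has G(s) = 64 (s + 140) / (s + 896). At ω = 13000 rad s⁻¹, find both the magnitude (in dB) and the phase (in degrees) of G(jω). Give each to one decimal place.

|j13000 + 140| = √(13000² + 140²) = 1.3e+04
|j13000 + 896| = √(13000² + 896²) = 1.303e+04
|G(j13000)| = 64 × 1.3e+04 / 1.303e+04 = 63.852
20 log₁₀(63.852) = 36.10 dB
∠(j13000 + 140) = arctan(13000/140) = 89.38°
∠(j13000 + 896) = arctan(13000/896) = 86.06°
∠G(j13000) = 89.38° − 86.06° = 3.33°

|G| = 36.1 dB, ∠G = 3.3°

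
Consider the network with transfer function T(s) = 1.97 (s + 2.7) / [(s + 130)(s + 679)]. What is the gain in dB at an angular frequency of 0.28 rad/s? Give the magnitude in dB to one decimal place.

-84.4 dB

|j0.28 + 2.7| = √(0.28² + 2.7²) = 2.714
|j0.28 + 130| = √(0.28² + 130²) = 130
|j0.28 + 679| = √(0.28² + 679²) = 679
|T(j0.28)| = 1.97 × 2.714 / (130 × 679) = 6.0581e-05
20 log₁₀(6.0581e-05) = -84.35 dB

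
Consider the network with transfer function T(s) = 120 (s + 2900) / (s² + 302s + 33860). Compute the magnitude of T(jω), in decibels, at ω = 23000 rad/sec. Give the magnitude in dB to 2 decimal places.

|j23000 + 2900| = √(23000² + 2900²) = 2.318e+04
|(j23000)² + 302(j23000) + 33860| = |-5.2897e+08 + j6.946e+06| = 5.29e+08
|T(j23000)| = 120 × 2.318e+04 / 5.29e+08 = 0.0052586
20 log₁₀(0.0052586) = -45.583 dB

-45.58 dB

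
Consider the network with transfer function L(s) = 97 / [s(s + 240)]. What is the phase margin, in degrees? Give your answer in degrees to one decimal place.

89.9°

Gain crossover: |L(jω)| = 1 at ω ≈ 0.404 rad s⁻¹.
∠L(j0.404) = −90° − arctan(0.404/240) ≈ -90.10°
PM = 180° + (-90.10°) = 89.90°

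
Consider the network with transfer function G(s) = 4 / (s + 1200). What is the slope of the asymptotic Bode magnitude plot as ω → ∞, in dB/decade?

With 0 zeros and 1 pole, the high-frequency asymptotic slope is 20 × (0 − 1) = -20 dB/decade.

-20 dB/decade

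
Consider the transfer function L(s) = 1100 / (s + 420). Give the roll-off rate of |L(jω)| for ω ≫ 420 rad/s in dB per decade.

-20 dB/decade

With 0 zeros and 1 pole, the high-frequency asymptotic slope is 20 × (0 − 1) = -20 dB/decade.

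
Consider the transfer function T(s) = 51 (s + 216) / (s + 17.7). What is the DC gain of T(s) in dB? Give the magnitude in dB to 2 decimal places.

T(0) = 51 × 216 / 17.7 = 622.37
20 log₁₀(622.37) = 55.881 dB

55.88 dB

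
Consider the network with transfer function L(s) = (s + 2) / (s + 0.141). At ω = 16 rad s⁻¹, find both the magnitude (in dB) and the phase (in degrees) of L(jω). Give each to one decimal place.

|j16 + 2| = √(16² + 2²) = 16.12
|j16 + 0.141| = √(16² + 0.141²) = 16
|L(j16)| = 1 × 16.12 / 16 = 1.0077
20 log₁₀(1.0077) = 0.07 dB
∠(j16 + 2) = arctan(16/2) = 82.87°
∠(j16 + 0.141) = arctan(16/0.141) = 89.50°
∠L(j16) = 82.87° − 89.50° = -6.62°

|L| = 0.1 dB, ∠L = -6.6°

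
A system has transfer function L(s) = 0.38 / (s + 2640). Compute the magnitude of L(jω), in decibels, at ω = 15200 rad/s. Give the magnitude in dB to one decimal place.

|j15200 + 2640| = √(15200² + 2640²) = 1.543e+04
|L(j15200)| = 0.38 / 1.543e+04 = 2.4631e-05
20 log₁₀(2.4631e-05) = -92.17 dB

-92.2 dB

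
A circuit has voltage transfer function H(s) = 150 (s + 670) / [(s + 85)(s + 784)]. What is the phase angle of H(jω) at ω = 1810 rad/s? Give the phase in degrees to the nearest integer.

∠(j1810 + 670) = arctan(1810/670) = 69.69°
∠(j1810 + 85) = arctan(1810/85) = 87.31°
∠(j1810 + 784) = arctan(1810/784) = 66.58°
∠H(j1810) = 69.69° − (87.31° + 66.58°) = -84.20°

-84°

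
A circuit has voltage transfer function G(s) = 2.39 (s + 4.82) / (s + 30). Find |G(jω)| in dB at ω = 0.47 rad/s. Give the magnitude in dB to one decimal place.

-8.3 dB

|j0.47 + 4.82| = √(0.47² + 4.82²) = 4.843
|j0.47 + 30| = √(0.47² + 30²) = 30
|G(j0.47)| = 2.39 × 4.843 / 30 = 0.38577
20 log₁₀(0.38577) = -8.27 dB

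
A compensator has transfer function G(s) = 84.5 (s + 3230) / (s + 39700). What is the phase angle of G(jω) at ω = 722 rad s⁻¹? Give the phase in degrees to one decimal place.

11.6 deg

∠(j722 + 3230) = arctan(722/3230) = 12.60°
∠(j722 + 39700) = arctan(722/39700) = 1.04°
∠G(j722) = 12.60° − 1.04° = 11.56°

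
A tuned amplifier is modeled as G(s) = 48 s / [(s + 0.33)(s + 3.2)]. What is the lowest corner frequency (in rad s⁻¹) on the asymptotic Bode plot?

Break frequencies occur at each pole and zero magnitude: 0.33 rad s⁻¹, 3.2 rad s⁻¹.
The lowest is 0.33 rad s⁻¹.

0.33 rad s⁻¹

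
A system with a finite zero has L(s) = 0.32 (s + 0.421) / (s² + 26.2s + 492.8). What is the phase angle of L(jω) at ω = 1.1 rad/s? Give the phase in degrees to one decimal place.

∠(j1.1 + 0.421) = arctan(1.1/0.421) = 69.06°
∠[(j1.1)² + 26.2(j1.1) + 492.8] = ∠[491.59 + j28.82] = 3.36°
∠L(j1.1) = 69.06° − 3.36° = 65.70°

65.7°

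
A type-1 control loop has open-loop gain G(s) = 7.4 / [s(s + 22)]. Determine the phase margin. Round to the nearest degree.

Gain crossover: |G(jω)| = 1 at ω ≈ 0.336 rad/s.
∠G(j0.336) = −90° − arctan(0.336/22) ≈ -90.88°
PM = 180° + (-90.88°) = 89.12°

89°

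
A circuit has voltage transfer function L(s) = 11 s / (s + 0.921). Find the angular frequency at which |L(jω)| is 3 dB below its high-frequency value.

For a single-pole high-pass, the −3 dB point is at the pole: ω = 0.921 rad/s.

0.921 rad/s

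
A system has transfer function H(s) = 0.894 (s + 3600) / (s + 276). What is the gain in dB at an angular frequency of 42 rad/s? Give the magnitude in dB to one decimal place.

|j42 + 3600| = √(42² + 3600²) = 3600
|j42 + 276| = √(42² + 276²) = 279.2
|H(j42)| = 0.894 × 3600 / 279.2 = 11.529
20 log₁₀(11.529) = 21.24 dB

21.2 dB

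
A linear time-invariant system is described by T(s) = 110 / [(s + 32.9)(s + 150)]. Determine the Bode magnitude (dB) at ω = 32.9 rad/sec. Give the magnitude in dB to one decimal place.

|j32.9 + 32.9| = √(32.9² + 32.9²) = 46.53
|j32.9 + 150| = √(32.9² + 150²) = 153.6
|T(j32.9)| = 110 / (46.53 × 153.6) = 0.015395
20 log₁₀(0.015395) = -36.25 dB

-36.3 dB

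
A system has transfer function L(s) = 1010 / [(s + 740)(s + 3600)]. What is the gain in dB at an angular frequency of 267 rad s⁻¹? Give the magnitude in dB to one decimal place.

-69.0 dB

|j267 + 740| = √(267² + 740²) = 786.7
|j267 + 3600| = √(267² + 3600²) = 3610
|L(j267)| = 1010 / (786.7 × 3610) = 0.00035565
20 log₁₀(0.00035565) = -68.98 dB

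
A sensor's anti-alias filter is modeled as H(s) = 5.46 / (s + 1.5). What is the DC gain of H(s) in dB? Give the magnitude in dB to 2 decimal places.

11.22 dB

H(0) = 5.46 / 1.5 = 3.64
20 log₁₀(3.64) = 11.222 dB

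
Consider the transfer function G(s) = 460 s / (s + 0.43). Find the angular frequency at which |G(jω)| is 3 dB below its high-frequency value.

0.43 rad s⁻¹

For a single-pole high-pass, the −3 dB point is at the pole: ω = 0.43 rad s⁻¹.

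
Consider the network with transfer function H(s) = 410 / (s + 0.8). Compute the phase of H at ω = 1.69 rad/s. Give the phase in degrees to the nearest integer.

-65°

∠(j1.69 + 0.8) = arctan(1.69/0.8) = 64.67°
∠H(j1.69) = −64.67° = -64.67°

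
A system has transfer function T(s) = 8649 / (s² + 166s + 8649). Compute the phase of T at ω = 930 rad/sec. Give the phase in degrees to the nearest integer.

-170°

∠[(j930)² + 166(j930) + 8649] = ∠[-8.5625e+05 + j1.5438e+05] = 169.78°
∠T(j930) = −169.78° = -169.78°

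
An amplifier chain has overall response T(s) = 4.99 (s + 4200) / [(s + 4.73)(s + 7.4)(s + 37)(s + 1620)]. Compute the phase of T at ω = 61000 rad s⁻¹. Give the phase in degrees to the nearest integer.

∠(j61000 + 4200) = arctan(61000/4200) = 86.06°
∠(j61000 + 4.73) = arctan(61000/4.73) = 90.00°
∠(j61000 + 7.4) = arctan(61000/7.4) = 89.99°
∠(j61000 + 37) = arctan(61000/37) = 89.97°
∠(j61000 + 1620) = arctan(61000/1620) = 88.48°
∠T(j61000) = 86.06° − (90.00° + 89.99° + 89.97° + 88.48°) = -272.37°

-272 deg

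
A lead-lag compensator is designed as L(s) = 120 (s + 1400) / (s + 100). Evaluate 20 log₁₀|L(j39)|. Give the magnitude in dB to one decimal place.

|j39 + 1400| = √(39² + 1400²) = 1401
|j39 + 100| = √(39² + 100²) = 107.3
|L(j39)| = 120 × 1401 / 107.3 = 1565.8
20 log₁₀(1565.8) = 63.89 dB

63.9 dB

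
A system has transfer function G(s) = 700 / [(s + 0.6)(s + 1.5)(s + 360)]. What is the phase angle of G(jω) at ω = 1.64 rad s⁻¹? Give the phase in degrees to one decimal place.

∠(j1.64 + 0.6) = arctan(1.64/0.6) = 69.90°
∠(j1.64 + 1.5) = arctan(1.64/1.5) = 47.55°
∠(j1.64 + 360) = arctan(1.64/360) = 0.26°
∠G(j1.64) = − (69.90° + 47.55° + 0.26°) = -117.72°

-117.7 deg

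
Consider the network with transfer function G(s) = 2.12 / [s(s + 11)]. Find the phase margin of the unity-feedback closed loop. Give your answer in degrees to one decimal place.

89.0°

Gain crossover: |G(jω)| = 1 at ω ≈ 0.193 rad s⁻¹.
∠G(j0.193) = −90° − arctan(0.193/11) ≈ -91.00°
PM = 180° + (-91.00°) = 89.00°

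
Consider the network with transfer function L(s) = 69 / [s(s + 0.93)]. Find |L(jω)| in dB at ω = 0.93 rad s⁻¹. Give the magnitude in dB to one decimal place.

35.0 dB

|j0.93 + 0.93| = √(0.93² + 0.93²) = 1.315
|j0.93| = 0.93
|L(j0.93)| = 69 / (1.315 × 0.93) = 56.412
20 log₁₀(56.412) = 35.03 dB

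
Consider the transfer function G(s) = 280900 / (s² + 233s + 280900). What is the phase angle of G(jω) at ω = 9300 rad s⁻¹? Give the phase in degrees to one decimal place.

-178.6°

∠[(j9300)² + 233(j9300) + 280900] = ∠[-8.6209e+07 + j2.1669e+06] = 178.56°
∠G(j9300) = −178.56° = -178.56°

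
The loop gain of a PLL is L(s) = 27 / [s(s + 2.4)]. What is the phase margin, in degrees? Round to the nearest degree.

Gain crossover: |L(jω)| = 1 at ω ≈ 4.93 rad/sec.
∠L(j4.93) = −90° − arctan(4.93/2.4) ≈ -154.03°
PM = 180° + (-154.03°) = 25.97°

26 deg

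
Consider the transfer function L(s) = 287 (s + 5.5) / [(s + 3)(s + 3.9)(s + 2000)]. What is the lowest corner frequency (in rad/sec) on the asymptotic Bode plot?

Break frequencies occur at each pole and zero magnitude: 3 rad/sec, 3.9 rad/sec, 5.5 rad/sec, 2000 rad/sec.
The lowest is 3 rad/sec.

3 rad/sec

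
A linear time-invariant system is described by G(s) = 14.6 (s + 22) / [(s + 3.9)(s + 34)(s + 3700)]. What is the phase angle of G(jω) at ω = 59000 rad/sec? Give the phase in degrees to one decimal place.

∠(j59000 + 22) = arctan(59000/22) = 89.98°
∠(j59000 + 3.9) = arctan(59000/3.9) = 90.00°
∠(j59000 + 34) = arctan(59000/34) = 89.97°
∠(j59000 + 3700) = arctan(59000/3700) = 86.41°
∠G(j59000) = 89.98° − (90.00° + 89.97° + 86.41°) = -176.40°

-176.4 deg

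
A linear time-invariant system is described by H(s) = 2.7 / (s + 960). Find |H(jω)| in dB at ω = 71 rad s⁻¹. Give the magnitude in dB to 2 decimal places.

-51.04 dB

|j71 + 960| = √(71² + 960²) = 962.6
|H(j71)| = 2.7 / 962.6 = 0.0028048
20 log₁₀(0.0028048) = -51.042 dB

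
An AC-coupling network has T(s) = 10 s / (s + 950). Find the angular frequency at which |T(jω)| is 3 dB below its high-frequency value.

For a single-pole high-pass, the −3 dB point is at the pole: ω = 950 rad s⁻¹.

950 rad s⁻¹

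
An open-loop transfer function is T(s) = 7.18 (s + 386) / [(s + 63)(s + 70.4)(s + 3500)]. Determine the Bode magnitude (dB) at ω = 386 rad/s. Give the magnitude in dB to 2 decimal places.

|j386 + 386| = √(386² + 386²) = 545.9
|j386 + 63| = √(386² + 63²) = 391.1
|j386 + 70.4| = √(386² + 70.4²) = 392.4
|j386 + 3500| = √(386² + 3500²) = 3521
|T(j386)| = 7.18 × 545.9 / (391.1 × 392.4 × 3521) = 7.2534e-06
20 log₁₀(7.2534e-06) = -102.789 dB

-102.79 dB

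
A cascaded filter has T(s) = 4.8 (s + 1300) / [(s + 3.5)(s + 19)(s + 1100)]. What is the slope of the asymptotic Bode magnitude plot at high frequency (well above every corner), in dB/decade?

With 1 zero and 3 poles, the high-frequency asymptotic slope is 20 × (1 − 3) = -40 dB/decade.

-40 dB/decade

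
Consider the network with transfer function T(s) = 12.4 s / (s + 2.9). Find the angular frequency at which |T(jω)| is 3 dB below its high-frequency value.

2.9 rad/s

For a single-pole high-pass, the −3 dB point is at the pole: ω = 2.9 rad/s.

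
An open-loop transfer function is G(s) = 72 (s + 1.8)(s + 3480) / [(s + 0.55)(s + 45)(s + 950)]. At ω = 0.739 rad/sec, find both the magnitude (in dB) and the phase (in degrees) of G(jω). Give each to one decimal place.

|G| = 21.9 dB, ∠G = -32.0°

|j0.739 + 1.8| = √(0.739² + 1.8²) = 1.946
|j0.739 + 3480| = √(0.739² + 3480²) = 3480
|j0.739 + 0.55| = √(0.739² + 0.55²) = 0.9212
|j0.739 + 45| = √(0.739² + 45²) = 45.01
|j0.739 + 950| = √(0.739² + 950²) = 950
|G(j0.739)| = 72 × 1.946 × 3480 / (0.9212 × 45.01 × 950) = 12.378
20 log₁₀(12.378) = 21.85 dB
∠(j0.739 + 1.8) = arctan(0.739/1.8) = 22.32°
∠(j0.739 + 3480) = arctan(0.739/3480) = 0.01°
∠(j0.739 + 0.55) = arctan(0.739/0.55) = 53.34°
∠(j0.739 + 45) = arctan(0.739/45) = 0.94°
∠(j0.739 + 950) = arctan(0.739/950) = 0.04°
∠G(j0.739) = 22.32° + 0.01° − (53.34° + 0.94° + 0.04°) = -31.99°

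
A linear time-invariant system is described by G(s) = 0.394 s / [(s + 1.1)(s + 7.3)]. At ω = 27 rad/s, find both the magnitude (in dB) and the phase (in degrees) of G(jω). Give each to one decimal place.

|j27| = 27
|j27 + 1.1| = √(27² + 1.1²) = 27.02
|j27 + 7.3| = √(27² + 7.3²) = 27.97
|G(j27)| = 0.394 × 27 / (27.02 × 27.97) = 0.014075
20 log₁₀(0.014075) = -37.03 dB
∠(j27) = 90.00°
∠(j27 + 1.1) = arctan(27/1.1) = 87.67°
∠(j27 + 7.3) = arctan(27/7.3) = 74.87°
∠G(j27) = 90.00° − (87.67° + 74.87°) = -72.54°

|G| = -37.0 dB, ∠G = -72.5 deg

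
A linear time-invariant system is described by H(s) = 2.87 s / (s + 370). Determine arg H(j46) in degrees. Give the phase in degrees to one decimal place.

82.9°

∠(j46) = 90.00°
∠(j46 + 370) = arctan(46/370) = 7.09°
∠H(j46) = 90.00° − 7.09° = 82.91°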